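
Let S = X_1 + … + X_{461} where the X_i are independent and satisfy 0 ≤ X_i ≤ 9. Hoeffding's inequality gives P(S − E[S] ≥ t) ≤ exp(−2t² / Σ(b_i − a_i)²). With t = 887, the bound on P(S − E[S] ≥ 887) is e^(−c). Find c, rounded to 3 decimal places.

42.140

Σ(b_i − a_i)² = 461·(9)² = 37341.
c = 2t²/37341 = 2·887²/37341 = 42.1397.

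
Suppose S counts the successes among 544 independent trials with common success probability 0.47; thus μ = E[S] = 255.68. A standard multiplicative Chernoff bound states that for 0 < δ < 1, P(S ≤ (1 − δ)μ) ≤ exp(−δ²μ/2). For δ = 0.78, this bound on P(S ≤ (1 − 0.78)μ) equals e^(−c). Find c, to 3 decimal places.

c = δ²μ/2 = 0.78²·255.68/2 = 77.7779.

77.778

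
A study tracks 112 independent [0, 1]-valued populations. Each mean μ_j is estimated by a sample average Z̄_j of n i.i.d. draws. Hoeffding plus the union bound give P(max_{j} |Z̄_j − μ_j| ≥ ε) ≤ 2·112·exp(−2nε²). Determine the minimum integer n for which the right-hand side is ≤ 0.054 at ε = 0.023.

Need 2·112·exp(−2nε²) ≤ 0.054, i.e. exp(−2nε²) ≤ 0.054/224.
So 2nε² ≥ ln(224/0.054) = 8.330417.
Hence n ≥ 8.330417/(2·0.023²) = 7873.740.
The smallest integer n is 7874.

7874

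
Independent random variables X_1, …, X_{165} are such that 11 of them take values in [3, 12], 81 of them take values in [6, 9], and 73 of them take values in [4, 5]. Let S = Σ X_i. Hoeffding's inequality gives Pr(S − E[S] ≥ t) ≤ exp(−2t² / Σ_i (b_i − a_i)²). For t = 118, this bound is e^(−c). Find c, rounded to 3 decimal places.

16.449

Σ(b_i − a_i)² = 11·9² + 81·3² + 73·1² = 1693.
c = 2t² / 1693 = 2·118² / 1693 = 16.4489.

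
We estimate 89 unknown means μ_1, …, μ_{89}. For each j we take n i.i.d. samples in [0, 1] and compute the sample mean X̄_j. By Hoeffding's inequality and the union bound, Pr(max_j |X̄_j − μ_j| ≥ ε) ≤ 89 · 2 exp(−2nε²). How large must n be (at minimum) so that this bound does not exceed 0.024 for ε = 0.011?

36825

Need 2·89·exp(−2nε²) ≤ 0.024, i.e. exp(−2nε²) ≤ 0.024/178.
So 2nε² ≥ ln(178/0.024) = 8.911485.
Hence n ≥ 8.911485/(2·0.011²) = 36824.318.
The smallest integer n is 36825.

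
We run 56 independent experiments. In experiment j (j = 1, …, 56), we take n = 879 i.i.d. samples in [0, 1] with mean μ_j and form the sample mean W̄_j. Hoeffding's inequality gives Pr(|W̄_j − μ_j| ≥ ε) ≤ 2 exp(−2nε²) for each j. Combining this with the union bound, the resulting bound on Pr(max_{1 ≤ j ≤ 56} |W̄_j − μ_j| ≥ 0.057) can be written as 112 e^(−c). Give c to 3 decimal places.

5.712

Union bound over the 56 events: Pr(max_{1 ≤ j ≤ 56} |W̄_j − μ_j| ≥ 0.057) ≤ 56·2·exp(−2nε²) = 112 exp(−2·879·0.057²).
So c = 2·879·0.057² = 5.7117.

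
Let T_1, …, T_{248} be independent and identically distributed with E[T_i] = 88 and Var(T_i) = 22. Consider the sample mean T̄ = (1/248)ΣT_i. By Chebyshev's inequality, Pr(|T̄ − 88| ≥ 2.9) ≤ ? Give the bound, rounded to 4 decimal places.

Var(T̄) = Var(T_i)/n = 22/248 = 0.08871.
Chebyshev: Pr(|T̄ − 88| ≥ 2.9) ≤ Var(T̄)/(2.9)² = 22/(248·2.9²) = 0.0105.

0.0105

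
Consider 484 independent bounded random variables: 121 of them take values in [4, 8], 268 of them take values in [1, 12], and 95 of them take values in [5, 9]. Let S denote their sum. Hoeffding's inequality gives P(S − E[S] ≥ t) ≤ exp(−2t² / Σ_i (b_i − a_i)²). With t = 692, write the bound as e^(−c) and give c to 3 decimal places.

Σ(b_i − a_i)² = 121·4² + 268·11² + 95·4² = 35884.
c = 2t² / 35884 = 2·692² / 35884 = 26.6896.

26.690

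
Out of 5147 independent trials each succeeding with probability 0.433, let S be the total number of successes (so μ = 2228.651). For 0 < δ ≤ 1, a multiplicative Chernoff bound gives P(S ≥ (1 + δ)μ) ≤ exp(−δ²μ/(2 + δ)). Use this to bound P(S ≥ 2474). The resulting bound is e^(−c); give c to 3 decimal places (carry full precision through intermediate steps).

12.800

Write 2474 = (1 + δ)μ, so δ = 2474/2228.651 − 1 = 0.1100886…
Then the exponent is δ²μ/(2 + δ) = (2474 − μ)² / (μ·(2 + δ)) = 12.800468.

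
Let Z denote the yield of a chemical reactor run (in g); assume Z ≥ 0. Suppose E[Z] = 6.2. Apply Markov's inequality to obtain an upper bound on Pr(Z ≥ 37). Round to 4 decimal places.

0.1676

Markov's inequality: for a non-negative random variable, Pr(Z ≥ a) ≤ E[Z]/a.
Here E[Z] = 6.2 and a = 37, so the bound is 6.2/37 = 0.1676.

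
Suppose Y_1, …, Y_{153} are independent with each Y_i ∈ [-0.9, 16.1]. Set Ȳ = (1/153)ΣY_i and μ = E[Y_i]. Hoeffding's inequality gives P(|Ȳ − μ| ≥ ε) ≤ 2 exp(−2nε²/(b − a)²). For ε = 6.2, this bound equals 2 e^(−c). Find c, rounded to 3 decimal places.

c = 2nε²/(b − a)² = 2·153·6.2² / 17² = 40.7012.

40.701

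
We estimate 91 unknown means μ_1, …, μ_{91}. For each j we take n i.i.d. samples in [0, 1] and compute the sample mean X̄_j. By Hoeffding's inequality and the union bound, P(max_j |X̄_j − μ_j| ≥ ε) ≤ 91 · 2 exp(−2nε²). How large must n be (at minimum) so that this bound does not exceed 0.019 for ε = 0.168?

163

Need 2·91·exp(−2nε²) ≤ 0.019, i.e. exp(−2nε²) ≤ 0.019/182.
So 2nε² ≥ ln(182/0.019) = 9.167323.
Hence n ≥ 9.167323/(2·0.168²) = 162.403.
The smallest integer n is 163.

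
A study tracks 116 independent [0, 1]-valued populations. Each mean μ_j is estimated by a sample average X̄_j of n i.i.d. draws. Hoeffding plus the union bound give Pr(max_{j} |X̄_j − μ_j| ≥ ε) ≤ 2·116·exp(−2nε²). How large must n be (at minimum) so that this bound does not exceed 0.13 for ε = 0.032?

Need 2·116·exp(−2nε²) ≤ 0.13, i.e. exp(−2nε²) ≤ 0.13/232.
So 2nε² ≥ ln(232/0.13) = 7.486958.
Hence n ≥ 7.486958/(2·0.032²) = 3655.741.
The smallest integer n is 3656.

3656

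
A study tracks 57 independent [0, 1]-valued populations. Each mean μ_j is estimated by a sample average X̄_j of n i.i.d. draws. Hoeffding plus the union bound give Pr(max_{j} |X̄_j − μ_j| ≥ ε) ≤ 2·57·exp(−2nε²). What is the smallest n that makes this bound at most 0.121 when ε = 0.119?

Need 2·57·exp(−2nε²) ≤ 0.121, i.e. exp(−2nε²) ≤ 0.121/114.
So 2nε² ≥ ln(114/0.121) = 6.848163.
Hence n ≥ 6.848163/(2·0.119²) = 241.797.
The smallest integer n is 242.

242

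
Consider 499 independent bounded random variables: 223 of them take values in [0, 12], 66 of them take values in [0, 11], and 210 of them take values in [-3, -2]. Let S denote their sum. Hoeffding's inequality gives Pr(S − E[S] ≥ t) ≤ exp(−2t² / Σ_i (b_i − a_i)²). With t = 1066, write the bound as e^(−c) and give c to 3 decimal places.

56.384

Σ(b_i − a_i)² = 223·12² + 66·11² + 210·1² = 40308.
c = 2t² / 40308 = 2·1066² / 40308 = 56.3836.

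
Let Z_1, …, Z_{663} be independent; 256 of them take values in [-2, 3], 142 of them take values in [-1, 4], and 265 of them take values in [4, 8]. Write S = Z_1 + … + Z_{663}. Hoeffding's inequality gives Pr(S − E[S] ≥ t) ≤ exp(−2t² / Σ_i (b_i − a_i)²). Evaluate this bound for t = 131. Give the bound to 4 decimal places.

0.0890

Σ(b_i − a_i)² = 256·5² + 142·5² + 265·4² = 14190.
Exponent = 2·131² / 14190 = 2.41875.
Bound = exp(−2.41875) = 0.08903.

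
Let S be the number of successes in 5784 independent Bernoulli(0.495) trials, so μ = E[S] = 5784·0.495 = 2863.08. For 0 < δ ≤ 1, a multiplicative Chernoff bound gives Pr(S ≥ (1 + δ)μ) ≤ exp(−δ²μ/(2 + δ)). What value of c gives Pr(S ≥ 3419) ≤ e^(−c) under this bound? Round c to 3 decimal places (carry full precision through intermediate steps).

49.195

Write 3419 = (1 + δ)μ, so δ = 3419/2863.08 − 1 = 0.1941685…
Then the exponent is δ²μ/(2 + δ) = (3419 − μ)² / (μ·(2 + δ)) = 49.195019.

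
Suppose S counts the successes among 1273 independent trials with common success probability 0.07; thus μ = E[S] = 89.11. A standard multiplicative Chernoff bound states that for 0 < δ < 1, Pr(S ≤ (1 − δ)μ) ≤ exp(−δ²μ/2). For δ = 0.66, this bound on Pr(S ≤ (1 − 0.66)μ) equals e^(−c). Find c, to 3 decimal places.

c = δ²μ/2 = 0.66²·89.11/2 = 19.4082.

19.408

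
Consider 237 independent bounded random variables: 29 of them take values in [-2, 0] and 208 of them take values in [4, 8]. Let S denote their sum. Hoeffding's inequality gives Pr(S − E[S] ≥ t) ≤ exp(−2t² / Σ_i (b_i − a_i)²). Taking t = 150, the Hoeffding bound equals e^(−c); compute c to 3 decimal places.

Σ(b_i − a_i)² = 29·2² + 208·4² = 3444.
c = 2t² / 3444 = 2·150² / 3444 = 13.0662.

13.066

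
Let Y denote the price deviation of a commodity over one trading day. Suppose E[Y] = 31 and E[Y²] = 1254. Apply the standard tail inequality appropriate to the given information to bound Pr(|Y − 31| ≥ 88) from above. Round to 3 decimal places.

0.038

The first two moments determine the variance, so Chebyshev's inequality is the sharpest standard bound available.
Var(Y) = E[Y²] − (E[Y])² = 1254 − 961 = 293.
Chebyshev's inequality: Pr(|Y − μ| ≥ t) ≤ Var(Y)/t² = 293/7744 = 0.0378.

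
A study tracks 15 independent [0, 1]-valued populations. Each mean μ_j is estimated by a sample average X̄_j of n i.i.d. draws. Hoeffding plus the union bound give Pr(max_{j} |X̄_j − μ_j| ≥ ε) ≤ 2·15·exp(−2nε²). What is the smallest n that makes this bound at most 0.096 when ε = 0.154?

122

Need 2·15·exp(−2nε²) ≤ 0.096, i.e. exp(−2nε²) ≤ 0.096/30.
So 2nε² ≥ ln(30/0.096) = 5.744604.
Hence n ≥ 5.744604/(2·0.154²) = 121.112.
The smallest integer n is 122.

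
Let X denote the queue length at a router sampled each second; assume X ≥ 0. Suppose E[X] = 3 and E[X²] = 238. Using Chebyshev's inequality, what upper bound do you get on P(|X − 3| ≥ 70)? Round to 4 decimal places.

0.0467

Var(X) = E[X²] − (E[X])² = 238 − 9 = 229.
Chebyshev's inequality: P(|X − μ| ≥ t) ≤ Var(X)/t² = 229/4900 = 0.0467.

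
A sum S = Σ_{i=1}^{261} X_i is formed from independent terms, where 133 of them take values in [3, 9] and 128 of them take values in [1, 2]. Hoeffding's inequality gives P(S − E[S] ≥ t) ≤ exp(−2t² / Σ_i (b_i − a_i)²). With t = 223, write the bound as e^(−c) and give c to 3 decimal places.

Σ(b_i − a_i)² = 133·6² + 128·1² = 4916.
c = 2t² / 4916 = 2·223² / 4916 = 20.2315.

20.231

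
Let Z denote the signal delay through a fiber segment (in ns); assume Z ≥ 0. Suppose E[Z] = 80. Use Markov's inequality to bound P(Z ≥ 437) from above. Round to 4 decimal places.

Markov's inequality: for a non-negative random variable, P(Z ≥ a) ≤ E[Z]/a.
Here E[Z] = 80 and a = 437, so the bound is 80/437 = 0.1831.

0.1831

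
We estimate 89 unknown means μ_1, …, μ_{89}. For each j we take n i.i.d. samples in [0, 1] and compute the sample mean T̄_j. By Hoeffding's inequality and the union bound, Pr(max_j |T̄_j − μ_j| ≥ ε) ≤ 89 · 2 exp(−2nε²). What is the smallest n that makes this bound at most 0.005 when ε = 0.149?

Need 2·89·exp(−2nε²) ≤ 0.005, i.e. exp(−2nε²) ≤ 0.005/178.
So 2nε² ≥ ln(178/0.005) = 10.480101.
Hence n ≥ 10.480101/(2·0.149²) = 236.028.
The smallest integer n is 237.

237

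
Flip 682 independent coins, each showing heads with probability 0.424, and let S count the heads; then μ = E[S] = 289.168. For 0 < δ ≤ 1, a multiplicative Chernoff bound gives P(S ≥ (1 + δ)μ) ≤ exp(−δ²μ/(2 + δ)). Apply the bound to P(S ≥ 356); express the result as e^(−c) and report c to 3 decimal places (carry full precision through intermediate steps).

6.923

Write 356 = (1 + δ)μ, so δ = 356/289.168 − 1 = 0.2311182…
Then the exponent is δ²μ/(2 + δ) = (356 − μ)² / (μ·(2 + δ)) = 6.923028.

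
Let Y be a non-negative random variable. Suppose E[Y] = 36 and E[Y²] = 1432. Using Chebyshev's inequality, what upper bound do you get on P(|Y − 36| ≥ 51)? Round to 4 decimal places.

Var(Y) = E[Y²] − (E[Y])² = 1432 − 1296 = 136.
Chebyshev's inequality: P(|Y − μ| ≥ t) ≤ Var(Y)/t² = 136/2601 = 0.0523.

0.0523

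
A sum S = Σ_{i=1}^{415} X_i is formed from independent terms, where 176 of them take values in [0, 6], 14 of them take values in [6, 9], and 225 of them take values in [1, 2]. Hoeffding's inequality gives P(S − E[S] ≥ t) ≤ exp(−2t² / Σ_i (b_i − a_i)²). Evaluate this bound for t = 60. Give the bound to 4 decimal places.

Σ(b_i − a_i)² = 176·6² + 14·3² + 225·1² = 6687.
Exponent = 2·60² / 6687 = 1.07672.
Bound = exp(−1.07672) = 0.34071.

0.3407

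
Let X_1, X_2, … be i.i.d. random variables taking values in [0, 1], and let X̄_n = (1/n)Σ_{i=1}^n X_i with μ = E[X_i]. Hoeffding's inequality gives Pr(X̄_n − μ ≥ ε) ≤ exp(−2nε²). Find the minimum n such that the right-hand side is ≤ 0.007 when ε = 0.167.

Require exp(−2nε²) ≤ 0.007, i.e. 2nε² ≥ ln(1/0.007) = 4.961845.
So n ≥ 4.961845 / (2·0.167²) = 88.957.
The smallest integer n is 89.

89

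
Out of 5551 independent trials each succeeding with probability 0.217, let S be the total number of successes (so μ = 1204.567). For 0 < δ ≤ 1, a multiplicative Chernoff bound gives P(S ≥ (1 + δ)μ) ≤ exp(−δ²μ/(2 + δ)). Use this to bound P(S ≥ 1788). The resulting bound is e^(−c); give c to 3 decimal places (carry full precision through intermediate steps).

Write 1788 = (1 + δ)μ, so δ = 1788/1204.567 − 1 = 0.4843508…
Then the exponent is δ²μ/(2 + δ) = (1788 − μ)² / (μ·(2 + δ)) = 113.746514.

113.747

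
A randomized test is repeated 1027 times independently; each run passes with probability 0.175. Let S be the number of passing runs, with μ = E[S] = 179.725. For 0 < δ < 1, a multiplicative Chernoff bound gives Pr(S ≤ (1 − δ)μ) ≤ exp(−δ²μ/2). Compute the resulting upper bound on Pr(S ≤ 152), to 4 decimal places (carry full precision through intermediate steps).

0.1178

Write 152 = (1 − δ)μ, so δ = 1 − 152/179.725 = 0.1542635…
Then the exponent is δ²μ/2 = (μ − 152)²/(2μ) = 2.138477.
Bound = exp(−2.138477) = 0.11783.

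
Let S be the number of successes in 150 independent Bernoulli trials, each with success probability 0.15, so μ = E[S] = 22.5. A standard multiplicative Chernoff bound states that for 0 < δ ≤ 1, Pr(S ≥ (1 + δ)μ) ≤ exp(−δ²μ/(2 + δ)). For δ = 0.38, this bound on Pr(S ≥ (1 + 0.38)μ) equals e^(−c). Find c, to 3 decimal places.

c = δ²μ/(2 + δ) = 0.38²·22.5/(2 + 0.38) = 1.3651.

1.365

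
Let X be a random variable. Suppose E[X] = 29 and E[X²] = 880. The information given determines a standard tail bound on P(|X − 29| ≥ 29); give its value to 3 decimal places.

0.046

The first two moments determine the variance, so Chebyshev's inequality is the sharpest standard bound available.
Var(X) = E[X²] − (E[X])² = 880 − 841 = 39.
Chebyshev's inequality: P(|X − μ| ≥ t) ≤ Var(X)/t² = 39/841 = 0.0464.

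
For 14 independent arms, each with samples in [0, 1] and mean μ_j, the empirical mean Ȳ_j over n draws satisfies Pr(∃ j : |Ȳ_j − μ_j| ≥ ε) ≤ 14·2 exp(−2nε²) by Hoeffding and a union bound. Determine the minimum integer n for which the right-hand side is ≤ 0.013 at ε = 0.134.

214

Need 2·14·exp(−2nε²) ≤ 0.013, i.e. exp(−2nε²) ≤ 0.013/28.
So 2nε² ≥ ln(28/0.013) = 7.675010.
Hence n ≥ 7.675010/(2·0.134²) = 213.717.
The smallest integer n is 214.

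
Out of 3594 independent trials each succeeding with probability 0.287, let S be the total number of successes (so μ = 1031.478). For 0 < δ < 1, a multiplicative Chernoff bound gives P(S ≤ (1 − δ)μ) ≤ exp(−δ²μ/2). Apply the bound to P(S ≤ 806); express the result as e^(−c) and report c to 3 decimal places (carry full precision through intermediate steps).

Write 806 = (1 − δ)μ, so δ = 1 − 806/1031.478 = 0.218597…
Then the exponent is δ²μ/2 = (μ − 806)²/(2μ) = 24.644408.

24.644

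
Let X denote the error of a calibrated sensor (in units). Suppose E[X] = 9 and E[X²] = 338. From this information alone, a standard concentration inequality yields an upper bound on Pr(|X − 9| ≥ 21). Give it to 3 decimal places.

The first two moments determine the variance, so Chebyshev's inequality is the sharpest standard bound available.
Var(X) = E[X²] − (E[X])² = 338 − 81 = 257.
Chebyshev's inequality: Pr(|X − μ| ≥ t) ≤ Var(X)/t² = 257/441 = 0.5828.

0.583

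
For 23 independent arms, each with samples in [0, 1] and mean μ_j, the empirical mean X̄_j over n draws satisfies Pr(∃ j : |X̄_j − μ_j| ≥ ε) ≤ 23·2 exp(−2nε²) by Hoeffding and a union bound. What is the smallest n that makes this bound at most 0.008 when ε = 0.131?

Need 2·23·exp(−2nε²) ≤ 0.008, i.e. exp(−2nε²) ≤ 0.008/46.
So 2nε² ≥ ln(46/0.008) = 8.656955.
Hence n ≥ 8.656955/(2·0.131²) = 252.228.
The smallest integer n is 253.

253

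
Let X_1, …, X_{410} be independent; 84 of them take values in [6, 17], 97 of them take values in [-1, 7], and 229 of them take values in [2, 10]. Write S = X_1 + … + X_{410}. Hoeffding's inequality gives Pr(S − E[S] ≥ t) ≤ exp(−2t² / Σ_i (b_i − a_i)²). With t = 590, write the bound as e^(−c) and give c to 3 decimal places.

Σ(b_i − a_i)² = 84·11² + 97·8² + 229·8² = 31028.
c = 2t² / 31028 = 2·590² / 31028 = 22.4378.

22.438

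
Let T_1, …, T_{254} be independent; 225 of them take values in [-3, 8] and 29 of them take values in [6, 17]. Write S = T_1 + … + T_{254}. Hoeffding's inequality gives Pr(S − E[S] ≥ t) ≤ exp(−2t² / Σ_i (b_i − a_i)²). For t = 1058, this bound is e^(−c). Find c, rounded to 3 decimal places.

72.842

Σ(b_i − a_i)² = 225·11² + 29·11² = 30734.
c = 2t² / 30734 = 2·1058² / 30734 = 72.8421.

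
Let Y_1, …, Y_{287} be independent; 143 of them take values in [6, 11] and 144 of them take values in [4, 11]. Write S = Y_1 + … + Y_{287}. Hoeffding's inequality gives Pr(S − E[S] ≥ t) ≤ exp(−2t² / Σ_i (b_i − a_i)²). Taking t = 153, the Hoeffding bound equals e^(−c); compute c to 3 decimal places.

Σ(b_i − a_i)² = 143·5² + 144·7² = 10631.
c = 2t² / 10631 = 2·153² / 10631 = 4.4039.

4.404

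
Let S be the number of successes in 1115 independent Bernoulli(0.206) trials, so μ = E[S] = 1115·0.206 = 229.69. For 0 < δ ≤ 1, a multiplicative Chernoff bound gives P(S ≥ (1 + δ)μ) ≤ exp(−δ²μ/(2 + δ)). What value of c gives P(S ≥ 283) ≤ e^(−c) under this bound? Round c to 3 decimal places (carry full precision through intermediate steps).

5.543

Write 283 = (1 + δ)μ, so δ = 283/229.69 − 1 = 0.2320954…
Then the exponent is δ²μ/(2 + δ) = (283 − μ)² / (μ·(2 + δ)) = 5.543225.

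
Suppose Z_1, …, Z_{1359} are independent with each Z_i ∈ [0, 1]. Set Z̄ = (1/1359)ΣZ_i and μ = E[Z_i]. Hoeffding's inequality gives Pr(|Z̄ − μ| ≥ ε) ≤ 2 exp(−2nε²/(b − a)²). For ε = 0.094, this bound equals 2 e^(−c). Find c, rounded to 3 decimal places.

24.016

c = 2nε²/(b − a)² = 2·1359·0.094² / 1² = 24.0162.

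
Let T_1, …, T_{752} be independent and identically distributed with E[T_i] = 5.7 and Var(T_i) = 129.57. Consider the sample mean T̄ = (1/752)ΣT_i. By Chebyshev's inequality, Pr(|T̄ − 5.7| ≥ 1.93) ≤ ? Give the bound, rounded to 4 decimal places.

Var(T̄) = Var(T_i)/n = 129.57/752 = 0.1723.
Chebyshev: Pr(|T̄ − 5.7| ≥ 1.93) ≤ Var(T̄)/(1.93)² = 129.57/(752·1.93²) = 0.0463.

0.0463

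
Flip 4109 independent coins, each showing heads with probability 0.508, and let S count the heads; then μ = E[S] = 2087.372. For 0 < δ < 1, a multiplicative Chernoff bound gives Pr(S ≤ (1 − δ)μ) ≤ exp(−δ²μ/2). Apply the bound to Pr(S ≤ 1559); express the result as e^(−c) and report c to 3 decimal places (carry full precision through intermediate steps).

66.873

Write 1559 = (1 − δ)μ, so δ = 1 − 1559/2087.372 = 0.2531279…
Then the exponent is δ²μ/2 = (μ − 1559)²/(2μ) = 66.872836.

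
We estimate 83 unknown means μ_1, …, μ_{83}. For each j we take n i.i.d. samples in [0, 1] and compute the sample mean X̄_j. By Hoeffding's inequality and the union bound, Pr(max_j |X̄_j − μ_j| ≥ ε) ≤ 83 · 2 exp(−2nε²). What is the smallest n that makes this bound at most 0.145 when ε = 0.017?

Need 2·83·exp(−2nε²) ≤ 0.145, i.e. exp(−2nε²) ≤ 0.145/166.
So 2nε² ≥ ln(166/0.145) = 7.043009.
Hence n ≥ 7.043009/(2·0.017²) = 12185.137.
The smallest integer n is 12186.

12186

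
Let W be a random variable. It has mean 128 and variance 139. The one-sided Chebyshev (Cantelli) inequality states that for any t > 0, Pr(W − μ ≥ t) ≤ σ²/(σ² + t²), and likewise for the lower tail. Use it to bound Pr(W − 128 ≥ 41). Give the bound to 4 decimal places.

Here σ² = 139 and t = 41, so σ² + t² = 1820.
Cantelli's bound: 139/1820 = 0.0764.

0.0764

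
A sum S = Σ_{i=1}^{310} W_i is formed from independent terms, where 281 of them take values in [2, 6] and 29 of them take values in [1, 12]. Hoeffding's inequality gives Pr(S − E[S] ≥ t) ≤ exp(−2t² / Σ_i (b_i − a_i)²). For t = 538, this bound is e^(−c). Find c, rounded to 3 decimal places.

Σ(b_i − a_i)² = 281·4² + 29·11² = 8005.
c = 2t² / 8005 = 2·538² / 8005 = 72.3158.

72.316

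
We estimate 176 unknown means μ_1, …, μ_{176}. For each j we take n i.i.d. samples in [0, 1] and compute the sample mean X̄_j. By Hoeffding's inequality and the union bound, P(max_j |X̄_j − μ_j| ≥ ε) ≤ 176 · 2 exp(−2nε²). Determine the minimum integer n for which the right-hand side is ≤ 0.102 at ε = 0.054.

1397

Need 2·176·exp(−2nε²) ≤ 0.102, i.e. exp(−2nε²) ≤ 0.102/352.
So 2nε² ≥ ln(352/0.102) = 8.146414.
Hence n ≥ 8.146414/(2·0.054²) = 1396.847.
The smallest integer n is 1397.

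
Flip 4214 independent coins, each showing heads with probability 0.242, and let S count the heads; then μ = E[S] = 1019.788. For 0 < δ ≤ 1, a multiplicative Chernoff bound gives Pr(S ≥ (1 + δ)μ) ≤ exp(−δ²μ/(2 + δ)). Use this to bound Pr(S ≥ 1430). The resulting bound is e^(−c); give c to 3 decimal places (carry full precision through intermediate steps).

Write 1430 = (1 + δ)μ, so δ = 1430/1019.788 − 1 = 0.4022522…
Then the exponent is δ²μ/(2 + δ) = (1430 − μ)² / (μ·(2 + δ)) = 68.689162.

68.689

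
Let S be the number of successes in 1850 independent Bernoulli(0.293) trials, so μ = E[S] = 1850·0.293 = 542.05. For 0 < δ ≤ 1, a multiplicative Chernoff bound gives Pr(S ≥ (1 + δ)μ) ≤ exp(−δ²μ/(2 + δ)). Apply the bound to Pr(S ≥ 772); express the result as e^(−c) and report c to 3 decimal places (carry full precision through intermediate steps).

40.240

Write 772 = (1 + δ)μ, so δ = 772/542.05 − 1 = 0.4242229…
Then the exponent is δ²μ/(2 + δ) = (772 − μ)² / (μ·(2 + δ)) = 40.239719.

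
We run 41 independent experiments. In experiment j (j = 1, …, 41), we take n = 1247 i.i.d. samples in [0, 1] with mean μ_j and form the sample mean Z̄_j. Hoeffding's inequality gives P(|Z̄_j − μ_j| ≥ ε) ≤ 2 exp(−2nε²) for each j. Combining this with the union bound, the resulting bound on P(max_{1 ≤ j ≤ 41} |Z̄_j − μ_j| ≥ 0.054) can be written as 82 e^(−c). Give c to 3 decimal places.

Union bound over the 41 events: P(max_{1 ≤ j ≤ 41} |Z̄_j − μ_j| ≥ 0.054) ≤ 41·2·exp(−2nε²) = 82 exp(−2·1247·0.054²).
So c = 2·1247·0.054² = 7.2725.

7.273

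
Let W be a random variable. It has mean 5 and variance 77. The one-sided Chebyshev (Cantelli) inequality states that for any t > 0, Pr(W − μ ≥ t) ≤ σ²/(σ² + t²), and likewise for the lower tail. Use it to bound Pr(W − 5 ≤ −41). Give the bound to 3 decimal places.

Here σ² = 77 and t = 41, so σ² + t² = 1758.
Cantelli's bound: 77/1758 = 0.0438.

0.044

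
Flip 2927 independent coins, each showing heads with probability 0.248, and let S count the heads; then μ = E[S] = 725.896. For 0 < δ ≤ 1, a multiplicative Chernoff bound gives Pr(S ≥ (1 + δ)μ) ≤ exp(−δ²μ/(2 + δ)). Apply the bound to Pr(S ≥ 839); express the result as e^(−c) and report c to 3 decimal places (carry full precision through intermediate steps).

8.175

Write 839 = (1 + δ)μ, so δ = 839/725.896 − 1 = 0.155813…
Then the exponent is δ²μ/(2 + δ) = (839 − μ)² / (μ·(2 + δ)) = 8.174674.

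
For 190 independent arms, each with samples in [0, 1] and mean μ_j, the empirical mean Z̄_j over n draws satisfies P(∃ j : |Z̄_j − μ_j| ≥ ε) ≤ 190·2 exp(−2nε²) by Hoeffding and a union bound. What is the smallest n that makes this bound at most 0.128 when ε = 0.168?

Need 2·190·exp(−2nε²) ≤ 0.128, i.e. exp(−2nε²) ≤ 0.128/380.
So 2nε² ≥ ln(380/0.128) = 7.995896.
Hence n ≥ 7.995896/(2·0.168²) = 141.651.
The smallest integer n is 142.

142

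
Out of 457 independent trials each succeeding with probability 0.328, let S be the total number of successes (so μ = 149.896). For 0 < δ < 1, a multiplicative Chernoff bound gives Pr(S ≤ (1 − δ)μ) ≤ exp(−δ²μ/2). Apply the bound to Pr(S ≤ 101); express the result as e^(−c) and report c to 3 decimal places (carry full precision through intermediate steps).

Write 101 = (1 − δ)μ, so δ = 1 − 101/149.896 = 0.3261995…
Then the exponent is δ²μ/2 = (μ − 101)²/(2μ) = 7.974925.

7.975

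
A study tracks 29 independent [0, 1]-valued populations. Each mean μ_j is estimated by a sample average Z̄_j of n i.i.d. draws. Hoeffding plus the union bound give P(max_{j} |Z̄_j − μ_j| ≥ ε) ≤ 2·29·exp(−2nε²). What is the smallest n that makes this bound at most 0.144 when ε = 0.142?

149

Need 2·29·exp(−2nε²) ≤ 0.144, i.e. exp(−2nε²) ≤ 0.144/58.
So 2nε² ≥ ln(58/0.144) = 5.998385.
Hence n ≥ 5.998385/(2·0.142²) = 148.740.
The smallest integer n is 149.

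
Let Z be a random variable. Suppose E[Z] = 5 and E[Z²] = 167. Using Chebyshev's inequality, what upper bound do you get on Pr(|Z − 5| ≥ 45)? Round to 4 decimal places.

Var(Z) = E[Z²] − (E[Z])² = 167 − 25 = 142.
Chebyshev's inequality: Pr(|Z − μ| ≥ t) ≤ Var(Z)/t² = 142/2025 = 0.0701.

0.0701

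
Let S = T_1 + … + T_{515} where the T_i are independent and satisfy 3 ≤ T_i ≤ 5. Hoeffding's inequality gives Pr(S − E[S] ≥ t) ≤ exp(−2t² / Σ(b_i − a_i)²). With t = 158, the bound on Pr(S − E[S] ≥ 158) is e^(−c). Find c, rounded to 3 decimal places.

24.237

Σ(b_i − a_i)² = 515·(2)² = 2060.
c = 2t²/2060 = 2·158²/2060 = 24.2369.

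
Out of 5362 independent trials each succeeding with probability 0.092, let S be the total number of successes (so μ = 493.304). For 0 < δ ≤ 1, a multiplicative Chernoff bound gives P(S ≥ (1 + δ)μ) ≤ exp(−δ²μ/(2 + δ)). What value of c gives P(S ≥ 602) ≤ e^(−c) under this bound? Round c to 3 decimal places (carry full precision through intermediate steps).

10.787

Write 602 = (1 + δ)μ, so δ = 602/493.304 − 1 = 0.2203428…
Then the exponent is δ²μ/(2 + δ) = (602 − μ)² / (μ·(2 + δ)) = 10.786796.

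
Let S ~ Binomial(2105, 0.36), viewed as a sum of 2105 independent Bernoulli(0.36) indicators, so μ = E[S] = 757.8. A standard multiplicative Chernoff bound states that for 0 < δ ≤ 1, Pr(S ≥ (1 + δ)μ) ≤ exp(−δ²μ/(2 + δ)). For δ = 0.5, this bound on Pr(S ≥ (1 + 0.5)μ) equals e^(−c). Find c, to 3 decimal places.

75.780

c = δ²μ/(2 + δ) = 0.5²·757.8/(2 + 0.5) = 75.7800.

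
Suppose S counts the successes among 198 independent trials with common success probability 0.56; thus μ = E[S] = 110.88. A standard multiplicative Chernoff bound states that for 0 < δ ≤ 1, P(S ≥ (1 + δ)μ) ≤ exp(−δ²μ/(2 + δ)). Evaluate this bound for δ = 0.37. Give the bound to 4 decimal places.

Exponent = δ²μ/(2 + δ) = 0.37²·110.88/2.37 = 6.4048.
Bound = exp(−6.4048) = 0.00165.

0.0017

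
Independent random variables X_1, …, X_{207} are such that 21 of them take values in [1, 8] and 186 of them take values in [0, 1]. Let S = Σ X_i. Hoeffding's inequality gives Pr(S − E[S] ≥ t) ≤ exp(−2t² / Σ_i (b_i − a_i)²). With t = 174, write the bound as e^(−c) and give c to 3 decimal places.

Σ(b_i − a_i)² = 21·7² + 186·1² = 1215.
c = 2t² / 1215 = 2·174² / 1215 = 49.8370.

49.837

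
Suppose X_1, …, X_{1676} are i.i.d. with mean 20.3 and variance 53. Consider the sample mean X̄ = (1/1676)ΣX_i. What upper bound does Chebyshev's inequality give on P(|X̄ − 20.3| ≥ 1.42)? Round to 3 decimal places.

Var(X̄) = Var(X_i)/n = 53/1676 = 0.031623.
Chebyshev: P(|X̄ − 20.3| ≥ 1.42) ≤ Var(X̄)/(1.42)² = 53/(1676·1.42²) = 0.0157.

0.016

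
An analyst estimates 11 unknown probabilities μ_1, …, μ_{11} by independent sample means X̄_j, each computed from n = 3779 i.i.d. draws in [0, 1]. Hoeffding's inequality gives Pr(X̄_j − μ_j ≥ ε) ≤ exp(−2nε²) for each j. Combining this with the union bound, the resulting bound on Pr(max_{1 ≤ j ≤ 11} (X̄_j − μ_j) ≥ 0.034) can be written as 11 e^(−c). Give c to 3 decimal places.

8.737

Union bound over the 11 events: Pr(max_{1 ≤ j ≤ 11} (X̄_j − μ_j) ≥ 0.034) ≤ 11·exp(−2nε²) = 11 exp(−2·3779·0.034²).
So c = 2·3779·0.034² = 8.7370.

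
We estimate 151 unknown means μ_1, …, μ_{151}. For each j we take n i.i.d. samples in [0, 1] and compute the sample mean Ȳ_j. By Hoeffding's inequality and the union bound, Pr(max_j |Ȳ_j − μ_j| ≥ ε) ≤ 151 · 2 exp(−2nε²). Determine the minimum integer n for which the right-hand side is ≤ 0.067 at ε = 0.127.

Need 2·151·exp(−2nε²) ≤ 0.067, i.e. exp(−2nε²) ≤ 0.067/302.
So 2nε² ≥ ln(302/0.067) = 8.413490.
Hence n ≥ 8.413490/(2·0.127²) = 260.819.
The smallest integer n is 261.

261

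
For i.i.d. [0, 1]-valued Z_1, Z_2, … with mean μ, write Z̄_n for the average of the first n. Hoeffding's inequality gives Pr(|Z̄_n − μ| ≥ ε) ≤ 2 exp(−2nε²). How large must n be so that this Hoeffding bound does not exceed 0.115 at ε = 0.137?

Require 2·exp(−2nε²) ≤ 0.115, i.e. 2nε² ≥ ln(2/0.115) = 2.855970.
So n ≥ 2.855970 / (2·0.137²) = 76.082.
The smallest integer n is 77.

77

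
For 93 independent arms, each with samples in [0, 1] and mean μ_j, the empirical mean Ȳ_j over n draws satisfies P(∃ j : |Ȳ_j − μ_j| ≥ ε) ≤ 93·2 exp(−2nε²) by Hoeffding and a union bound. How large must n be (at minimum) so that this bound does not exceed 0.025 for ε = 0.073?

Need 2·93·exp(−2nε²) ≤ 0.025, i.e. exp(−2nε²) ≤ 0.025/186.
So 2nε² ≥ ln(186/0.025) = 8.914626.
Hence n ≥ 8.914626/(2·0.073²) = 836.426.
The smallest integer n is 837.

837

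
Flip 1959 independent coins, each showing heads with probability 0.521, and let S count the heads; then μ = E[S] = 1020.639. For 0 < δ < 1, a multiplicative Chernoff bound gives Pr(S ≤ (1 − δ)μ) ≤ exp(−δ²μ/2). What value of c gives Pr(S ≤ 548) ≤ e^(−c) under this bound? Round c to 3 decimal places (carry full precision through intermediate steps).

109.435

Write 548 = (1 − δ)μ, so δ = 1 − 548/1020.639 = 0.4630815…
Then the exponent is δ²μ/2 = (μ − 548)²/(2μ) = 109.435179.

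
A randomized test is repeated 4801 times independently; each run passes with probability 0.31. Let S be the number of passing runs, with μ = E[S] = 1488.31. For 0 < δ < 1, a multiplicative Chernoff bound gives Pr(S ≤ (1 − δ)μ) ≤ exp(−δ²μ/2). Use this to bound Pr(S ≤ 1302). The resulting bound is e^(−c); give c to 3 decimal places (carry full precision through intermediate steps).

Write 1302 = (1 − δ)μ, so δ = 1 − 1302/1488.31 = 0.1251823…
Then the exponent is δ²μ/2 = (μ − 1302)²/(2μ) = 11.661353.

11.661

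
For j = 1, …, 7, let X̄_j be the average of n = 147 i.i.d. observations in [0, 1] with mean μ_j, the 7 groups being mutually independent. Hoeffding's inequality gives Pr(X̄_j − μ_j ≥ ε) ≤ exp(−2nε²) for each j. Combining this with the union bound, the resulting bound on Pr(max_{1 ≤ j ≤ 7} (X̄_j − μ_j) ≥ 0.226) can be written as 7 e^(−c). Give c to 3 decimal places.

Union bound over the 7 events: Pr(max_{1 ≤ j ≤ 7} (X̄_j − μ_j) ≥ 0.226) ≤ 7·exp(−2nε²) = 7 exp(−2·147·0.226²).
So c = 2·147·0.226² = 15.0163.

15.016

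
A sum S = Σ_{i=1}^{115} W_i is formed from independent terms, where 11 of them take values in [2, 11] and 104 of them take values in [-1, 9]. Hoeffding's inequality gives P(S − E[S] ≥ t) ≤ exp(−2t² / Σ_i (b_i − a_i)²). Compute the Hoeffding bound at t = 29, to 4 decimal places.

Σ(b_i − a_i)² = 11·9² + 104·10² = 11291.
Exponent = 2·29² / 11291 = 0.14897.
Bound = exp(−0.14897) = 0.86160.

0.8616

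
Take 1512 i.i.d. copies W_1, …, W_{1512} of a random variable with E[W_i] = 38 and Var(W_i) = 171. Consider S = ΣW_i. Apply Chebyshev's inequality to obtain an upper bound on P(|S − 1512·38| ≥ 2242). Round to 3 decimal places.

0.051

Var(S) = n·Var(W_i) = 1512·171 = 258552.
Chebyshev: P(|S − 1512·38| ≥ 2242) ≤ Var(S)/2242² = 258552/5026564 = 0.0514.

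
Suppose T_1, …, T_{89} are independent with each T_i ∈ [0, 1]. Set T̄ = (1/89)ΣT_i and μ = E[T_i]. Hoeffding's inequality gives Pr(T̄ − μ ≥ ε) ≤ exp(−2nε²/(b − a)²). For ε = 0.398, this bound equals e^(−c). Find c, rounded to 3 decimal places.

28.196

c = 2nε²/(b − a)² = 2·89·0.398² / 1² = 28.1959.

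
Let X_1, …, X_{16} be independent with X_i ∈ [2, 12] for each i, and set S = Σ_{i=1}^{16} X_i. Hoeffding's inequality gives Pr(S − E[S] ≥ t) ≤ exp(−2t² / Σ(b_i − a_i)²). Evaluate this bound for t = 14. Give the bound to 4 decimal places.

0.7827

Σ(b_i − a_i)² = 16·(10)² = 1600.
Exponent = 2·14²/1600 = 0.2450.
Bound = exp(−0.2450) = 0.78270.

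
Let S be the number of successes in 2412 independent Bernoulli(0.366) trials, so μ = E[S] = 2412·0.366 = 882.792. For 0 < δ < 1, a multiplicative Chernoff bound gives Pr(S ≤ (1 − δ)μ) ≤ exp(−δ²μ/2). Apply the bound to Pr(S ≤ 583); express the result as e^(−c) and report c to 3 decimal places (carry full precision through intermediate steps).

50.904

Write 583 = (1 − δ)μ, so δ = 1 − 583/882.792 = 0.3395953…
Then the exponent is δ²μ/2 = (μ − 583)²/(2μ) = 50.903975.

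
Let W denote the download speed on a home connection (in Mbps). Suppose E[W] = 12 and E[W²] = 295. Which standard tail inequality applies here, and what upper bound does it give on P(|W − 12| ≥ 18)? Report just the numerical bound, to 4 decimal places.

0.4660

The first two moments determine the variance, so Chebyshev's inequality is the sharpest standard bound available.
Var(W) = E[W²] − (E[W])² = 295 − 144 = 151.
Chebyshev's inequality: P(|W − μ| ≥ t) ≤ Var(W)/t² = 151/324 = 0.4660.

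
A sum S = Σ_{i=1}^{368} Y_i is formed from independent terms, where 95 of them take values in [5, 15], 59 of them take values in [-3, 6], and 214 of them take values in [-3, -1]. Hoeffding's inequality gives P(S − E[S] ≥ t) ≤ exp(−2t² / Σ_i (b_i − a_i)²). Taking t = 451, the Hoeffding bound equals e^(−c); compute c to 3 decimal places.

26.878

Σ(b_i − a_i)² = 95·10² + 59·9² + 214·2² = 15135.
c = 2t² / 15135 = 2·451² / 15135 = 26.8782.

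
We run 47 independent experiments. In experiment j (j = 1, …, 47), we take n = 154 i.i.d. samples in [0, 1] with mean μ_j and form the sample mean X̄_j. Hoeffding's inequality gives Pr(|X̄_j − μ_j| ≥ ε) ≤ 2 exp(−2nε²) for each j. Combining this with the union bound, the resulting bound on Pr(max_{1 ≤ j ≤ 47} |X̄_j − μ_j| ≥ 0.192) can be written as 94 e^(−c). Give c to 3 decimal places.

11.354

Union bound over the 47 events: Pr(max_{1 ≤ j ≤ 47} |X̄_j − μ_j| ≥ 0.192) ≤ 47·2·exp(−2nε²) = 94 exp(−2·154·0.192²).
So c = 2·154·0.192² = 11.3541.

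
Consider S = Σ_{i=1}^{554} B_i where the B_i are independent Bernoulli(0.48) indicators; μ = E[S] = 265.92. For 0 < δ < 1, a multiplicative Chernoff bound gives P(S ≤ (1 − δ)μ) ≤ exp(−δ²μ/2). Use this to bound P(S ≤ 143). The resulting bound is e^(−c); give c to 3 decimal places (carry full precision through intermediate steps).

28.410

Write 143 = (1 − δ)μ, so δ = 1 − 143/265.92 = 0.4622443…
Then the exponent is δ²μ/2 = (μ − 143)²/(2μ) = 28.409534.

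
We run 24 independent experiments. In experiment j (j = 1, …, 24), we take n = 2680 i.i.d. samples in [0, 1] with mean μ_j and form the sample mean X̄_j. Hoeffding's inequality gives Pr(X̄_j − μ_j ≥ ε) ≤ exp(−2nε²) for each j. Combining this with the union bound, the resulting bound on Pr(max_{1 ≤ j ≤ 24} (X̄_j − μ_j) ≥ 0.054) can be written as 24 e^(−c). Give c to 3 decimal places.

Union bound over the 24 events: Pr(max_{1 ≤ j ≤ 24} (X̄_j − μ_j) ≥ 0.054) ≤ 24·exp(−2nε²) = 24 exp(−2·2680·0.054²).
So c = 2·2680·0.054² = 15.6298.

15.630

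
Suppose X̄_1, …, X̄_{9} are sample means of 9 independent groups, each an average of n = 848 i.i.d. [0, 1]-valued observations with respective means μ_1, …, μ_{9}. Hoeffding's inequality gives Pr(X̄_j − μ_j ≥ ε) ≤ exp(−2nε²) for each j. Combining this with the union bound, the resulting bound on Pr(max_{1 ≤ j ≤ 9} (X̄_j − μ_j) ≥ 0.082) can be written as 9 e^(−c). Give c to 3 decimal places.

Union bound over the 9 events: Pr(max_{1 ≤ j ≤ 9} (X̄_j − μ_j) ≥ 0.082) ≤ 9·exp(−2nε²) = 9 exp(−2·848·0.082²).
So c = 2·848·0.082² = 11.4039.

11.404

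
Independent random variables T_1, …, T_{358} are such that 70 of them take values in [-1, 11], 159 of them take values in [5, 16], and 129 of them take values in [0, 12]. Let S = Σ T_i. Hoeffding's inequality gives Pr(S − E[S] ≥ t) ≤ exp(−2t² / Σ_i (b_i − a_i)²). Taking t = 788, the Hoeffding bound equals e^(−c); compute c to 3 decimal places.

25.929

Σ(b_i − a_i)² = 70·12² + 159·11² + 129·12² = 47895.
c = 2t² / 47895 = 2·788² / 47895 = 25.9294.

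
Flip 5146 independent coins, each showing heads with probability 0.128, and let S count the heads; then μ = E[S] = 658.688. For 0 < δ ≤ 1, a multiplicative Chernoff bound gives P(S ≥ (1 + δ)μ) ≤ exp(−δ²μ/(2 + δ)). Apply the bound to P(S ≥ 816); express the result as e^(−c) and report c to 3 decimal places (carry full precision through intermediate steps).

Write 816 = (1 + δ)μ, so δ = 816/658.688 − 1 = 0.2388263…
Then the exponent is δ²μ/(2 + δ) = (816 − μ)² / (μ·(2 + δ)) = 16.781221.

16.781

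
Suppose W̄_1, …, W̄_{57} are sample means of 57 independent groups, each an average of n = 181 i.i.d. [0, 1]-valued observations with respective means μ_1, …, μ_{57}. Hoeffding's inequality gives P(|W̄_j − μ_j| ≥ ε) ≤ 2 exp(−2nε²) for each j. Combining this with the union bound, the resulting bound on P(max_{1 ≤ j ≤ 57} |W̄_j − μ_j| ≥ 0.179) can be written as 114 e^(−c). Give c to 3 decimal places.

Union bound over the 57 events: P(max_{1 ≤ j ≤ 57} |W̄_j − μ_j| ≥ 0.179) ≤ 57·2·exp(−2nε²) = 114 exp(−2·181·0.179²).
So c = 2·181·0.179² = 11.5988.

11.599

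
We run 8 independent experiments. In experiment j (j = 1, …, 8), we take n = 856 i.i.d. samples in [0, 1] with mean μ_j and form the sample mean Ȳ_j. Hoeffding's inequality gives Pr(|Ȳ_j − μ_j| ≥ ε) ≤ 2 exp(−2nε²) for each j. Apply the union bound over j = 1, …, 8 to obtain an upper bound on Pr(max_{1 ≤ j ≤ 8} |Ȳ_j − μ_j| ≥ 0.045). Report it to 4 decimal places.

0.4995

Per-experiment Hoeffding bound: 2·exp(−2·856·0.045²) = 2·exp(−3.46680) = 0.062434.
Union bound over 8 events: 8·0.062434 = 0.49947.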